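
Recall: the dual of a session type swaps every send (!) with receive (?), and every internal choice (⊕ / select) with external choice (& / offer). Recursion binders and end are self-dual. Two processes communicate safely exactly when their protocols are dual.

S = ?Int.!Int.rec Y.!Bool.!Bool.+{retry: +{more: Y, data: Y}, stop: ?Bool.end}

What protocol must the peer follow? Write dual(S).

?Int ↦ !Int
  !Int ↦ ?Int
    rec Y ↦ rec Y  (rec unchanged)
      !Bool ↦ ?Bool
        !Bool ↦ ?Bool
          +{retry,stop} ↦ &{retry,stop}  (⊕→&)
            [retry]
              +{more,data} ↦ &{more,data}  (⊕→&)
                [more]
                  Y self-dual
                [data]
                  Y self-dual
            [stop]
              ?Bool ↦ !Bool
                end self-dual

!Int.?Int.rec Y.?Bool.?Bool.&{retry: &{more: Y, data: Y}, stop: !Bool.end}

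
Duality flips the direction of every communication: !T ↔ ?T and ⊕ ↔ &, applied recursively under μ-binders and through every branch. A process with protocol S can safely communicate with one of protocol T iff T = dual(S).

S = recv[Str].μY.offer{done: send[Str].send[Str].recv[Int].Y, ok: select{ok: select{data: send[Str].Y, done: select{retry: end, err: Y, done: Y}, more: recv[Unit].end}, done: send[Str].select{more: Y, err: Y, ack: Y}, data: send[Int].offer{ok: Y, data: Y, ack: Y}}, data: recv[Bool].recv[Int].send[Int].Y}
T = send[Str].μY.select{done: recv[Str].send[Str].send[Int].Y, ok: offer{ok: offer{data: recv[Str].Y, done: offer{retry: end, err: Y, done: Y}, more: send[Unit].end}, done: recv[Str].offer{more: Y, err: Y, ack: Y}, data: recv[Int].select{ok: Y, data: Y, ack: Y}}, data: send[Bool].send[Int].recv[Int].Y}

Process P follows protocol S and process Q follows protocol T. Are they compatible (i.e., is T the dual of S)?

recv[Str] ‖ send[Str]  match
  μY ‖ μY  match (binder kept)
    offer{done,ok,data} ‖ select{done,ok,data}  match label sets agree
      • done:
        send[Str] ‖ recv[Str]  match
          send[Str] ‖ send[Str]  ✗ same direction on both sides — not dual

NO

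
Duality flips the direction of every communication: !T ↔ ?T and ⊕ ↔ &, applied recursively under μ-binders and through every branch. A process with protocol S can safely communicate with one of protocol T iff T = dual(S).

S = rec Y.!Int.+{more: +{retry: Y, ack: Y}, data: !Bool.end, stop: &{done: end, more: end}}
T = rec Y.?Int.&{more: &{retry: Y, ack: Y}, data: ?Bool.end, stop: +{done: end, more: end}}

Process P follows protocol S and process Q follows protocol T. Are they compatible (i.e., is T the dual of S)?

YES

rec Y ‖ rec Y  ok (rec unchanged)
  !Int ‖ ?Int  ok
    +{more,data,stop} ‖ &{more,data,stop}  ok label sets agree
      case more:
        +{retry,ack} ‖ &{retry,ack}  ok label sets agree
          case retry:
            Y ‖ Y  ok
          case ack:
            Y ‖ Y  ok
      case data:
        !Bool ‖ ?Bool  ok
          end ‖ end  ok
      case stop:
        &{done,more} ‖ +{done,more}  ok label sets agree
          case done:
            end ‖ end  ok
          case more:
            end ‖ end  ok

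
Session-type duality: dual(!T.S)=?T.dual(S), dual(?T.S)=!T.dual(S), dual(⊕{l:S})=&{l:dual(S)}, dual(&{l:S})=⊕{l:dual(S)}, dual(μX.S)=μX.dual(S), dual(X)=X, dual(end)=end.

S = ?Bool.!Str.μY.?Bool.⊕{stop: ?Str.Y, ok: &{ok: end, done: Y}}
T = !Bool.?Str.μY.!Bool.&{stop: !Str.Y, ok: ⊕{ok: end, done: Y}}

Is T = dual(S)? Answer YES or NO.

YES

?Bool vs !Bool  ✓
  !Str vs ?Str  ✓
    μY vs μY  ✓ (binder kept)
      ?Bool vs !Bool  ✓
        ⊕{stop,ok} vs &{stop,ok}  ✓ same labels
          • stop:
            ?Str vs !Str  ✓
              Y vs Y  ✓
          • ok:
            &{ok,done} vs ⊕{ok,done}  ✓ same labels
              • ok:
                end vs end  ✓
              • done:
                Y vs Y  ✓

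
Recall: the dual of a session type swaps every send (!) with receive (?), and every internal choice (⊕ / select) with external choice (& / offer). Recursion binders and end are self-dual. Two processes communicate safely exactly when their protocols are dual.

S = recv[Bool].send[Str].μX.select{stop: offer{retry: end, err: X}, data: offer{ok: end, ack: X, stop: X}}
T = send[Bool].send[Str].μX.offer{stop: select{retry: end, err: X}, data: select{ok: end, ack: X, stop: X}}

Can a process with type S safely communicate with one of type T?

recv[Bool] ‖ send[Bool]  ok
  send[Str] ‖ send[Str]  ✗ same direction on both sides — not dual

NO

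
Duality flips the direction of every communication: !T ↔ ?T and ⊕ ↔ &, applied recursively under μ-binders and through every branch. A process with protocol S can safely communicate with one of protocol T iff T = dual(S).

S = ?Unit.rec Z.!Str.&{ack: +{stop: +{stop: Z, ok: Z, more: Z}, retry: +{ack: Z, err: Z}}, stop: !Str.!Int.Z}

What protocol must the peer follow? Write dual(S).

?Unit ↦ !Unit
  rec Z ↦ rec Z  (μ self-dual)
    !Str ↦ ?Str
      &{ack,stop} ↦ +{ack,stop}  (external→internal)
        case ack:
          +{stop,retry} ↦ &{stop,retry}  (select→offer)
            case stop:
              +{stop,ok,more} ↦ &{stop,ok,more}  (select→offer)
                case stop:
                  Z self-dual
                case ok:
                  Z self-dual
                case more:
                  Z self-dual
            case retry:
              +{ack,err} ↦ &{ack,err}  (select→offer)
                case ack:
                  Z self-dual
                case err:
                  Z self-dual
        case stop:
          !Str ↦ ?Str
            !Int ↦ ?Int
              Z self-dual

!Unit.rec Z.?Str.+{ack: &{stop: &{stop: Z, ok: Z, more: Z}, retry: &{ack: Z, err: Z}}, stop: ?Str.?Int.Z}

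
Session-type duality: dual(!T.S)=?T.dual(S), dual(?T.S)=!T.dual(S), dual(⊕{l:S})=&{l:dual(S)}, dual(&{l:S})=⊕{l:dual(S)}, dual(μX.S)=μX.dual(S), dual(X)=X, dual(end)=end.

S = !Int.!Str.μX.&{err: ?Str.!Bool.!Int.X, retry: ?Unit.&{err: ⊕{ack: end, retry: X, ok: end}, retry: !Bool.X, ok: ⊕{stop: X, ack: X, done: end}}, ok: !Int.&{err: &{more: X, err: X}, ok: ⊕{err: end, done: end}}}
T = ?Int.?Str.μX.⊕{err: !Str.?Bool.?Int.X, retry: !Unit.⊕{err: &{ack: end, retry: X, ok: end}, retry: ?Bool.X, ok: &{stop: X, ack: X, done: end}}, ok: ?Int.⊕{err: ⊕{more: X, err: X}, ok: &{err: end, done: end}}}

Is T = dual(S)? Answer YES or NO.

!Int | ?Int  ✓
  !Str | ?Str  ✓
    μX | μX  ✓ (μ self-dual)
      &{err,retry,ok} | ⊕{err,retry,ok}  ✓ same labels
        [err]
          ?Str | !Str  ✓
            !Bool | ?Bool  ✓
              !Int | ?Int  ✓
                X | X  ✓
        [retry]
          ?Unit | !Unit  ✓
            &{err,retry,ok} | ⊕{err,retry,ok}  ✓ same labels
              [err]
                ⊕{ack,retry,ok} | &{ack,retry,ok}  ✓ same labels
                  [ack]
                    end | end  ✓
                  [retry]
                    X | X  ✓
                  [ok]
                    end | end  ✓
              [retry]
                !Bool | ?Bool  ✓
                  X | X  ✓
              [ok]
                ⊕{stop,ack,done} | &{stop,ack,done}  ✓ same labels
                  [stop]
                    X | X  ✓
                  [ack]
                    X | X  ✓
                  [done]
                    end | end  ✓
        [ok]
          !Int | ?Int  ✓
            &{err,ok} | ⊕{err,ok}  ✓ same labels
              [err]
                &{more,err} | ⊕{more,err}  ✓ same labels
                  [more]
                    X | X  ✓
                  [err]
                    X | X  ✓
              [ok]
                ⊕{err,done} | &{err,done}  ✓ same labels
                  [err]
                    end | end  ✓
                  [done]
                    end | end  ✓

YES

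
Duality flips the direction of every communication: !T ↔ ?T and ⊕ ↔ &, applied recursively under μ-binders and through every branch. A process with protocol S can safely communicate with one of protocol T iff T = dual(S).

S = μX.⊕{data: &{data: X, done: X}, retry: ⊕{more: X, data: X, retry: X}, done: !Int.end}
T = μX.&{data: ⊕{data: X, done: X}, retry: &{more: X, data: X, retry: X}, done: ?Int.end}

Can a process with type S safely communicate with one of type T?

YES

μX | μX  match (rec unchanged)
  ⊕{data,retry,done} | &{data,retry,done}  match labels match
    case data:
      &{data,done} | ⊕{data,done}  match labels match
        case data:
          X | X  match
        case done:
          X | X  match
    case retry:
      ⊕{more,data,retry} | &{more,data,retry}  match labels match
        case more:
          X | X  match
        case data:
          X | X  match
        case retry:
          X | X  match
    case done:
      !Int | ?Int  match
        end | end  match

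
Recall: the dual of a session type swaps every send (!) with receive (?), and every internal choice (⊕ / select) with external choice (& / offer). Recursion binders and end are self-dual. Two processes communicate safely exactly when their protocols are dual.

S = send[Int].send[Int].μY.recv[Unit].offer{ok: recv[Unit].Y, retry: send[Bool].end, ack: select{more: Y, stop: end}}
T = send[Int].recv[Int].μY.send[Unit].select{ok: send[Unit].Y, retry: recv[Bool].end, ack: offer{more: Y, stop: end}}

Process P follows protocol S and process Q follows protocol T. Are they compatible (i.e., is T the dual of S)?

NO

send[Int] | send[Int]  ✗ same direction on both sides — not dual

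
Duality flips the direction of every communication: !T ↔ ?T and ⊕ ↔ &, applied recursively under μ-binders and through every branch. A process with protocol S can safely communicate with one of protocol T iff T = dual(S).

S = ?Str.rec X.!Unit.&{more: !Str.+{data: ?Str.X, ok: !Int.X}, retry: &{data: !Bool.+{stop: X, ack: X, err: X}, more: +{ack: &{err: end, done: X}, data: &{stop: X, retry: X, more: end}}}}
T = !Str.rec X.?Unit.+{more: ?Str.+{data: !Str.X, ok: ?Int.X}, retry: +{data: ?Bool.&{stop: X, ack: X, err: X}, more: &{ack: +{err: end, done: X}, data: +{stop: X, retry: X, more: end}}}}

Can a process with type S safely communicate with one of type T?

NO

?Str | !Str  match
  rec X | rec X  match (binder kept)
    !Unit | ?Unit  match
      &{more,retry} | +{more,retry}  match same labels
        • more:
          !Str | ?Str  match
            +{data,ok} | +{data,ok}  ✗ choice polarity not flipped — not dual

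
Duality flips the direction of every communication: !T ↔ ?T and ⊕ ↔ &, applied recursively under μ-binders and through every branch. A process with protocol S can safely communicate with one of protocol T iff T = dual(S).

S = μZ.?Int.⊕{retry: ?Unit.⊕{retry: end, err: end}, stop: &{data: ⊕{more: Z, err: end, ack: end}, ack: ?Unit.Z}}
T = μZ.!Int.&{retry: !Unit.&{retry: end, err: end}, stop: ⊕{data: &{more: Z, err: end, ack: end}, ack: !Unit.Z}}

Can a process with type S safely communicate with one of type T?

μZ | μZ  ✓ (μ self-dual)
  ?Int | !Int  ✓
    ⊕{retry,stop} | &{retry,stop}  ✓ label sets agree
      [retry]
        ?Unit | !Unit  ✓
          ⊕{retry,err} | &{retry,err}  ✓ label sets agree
            [retry]
              end | end  ✓
            [err]
              end | end  ✓
      [stop]
        &{data,ack} | ⊕{data,ack}  ✓ label sets agree
          [data]
            ⊕{more,err,ack} | &{more,err,ack}  ✓ label sets agree
              [more]
                Z | Z  ✓
              [err]
                end | end  ✓
              [ack]
                end | end  ✓
          [ack]
            ?Unit | !Unit  ✓
              Z | Z  ✓

YES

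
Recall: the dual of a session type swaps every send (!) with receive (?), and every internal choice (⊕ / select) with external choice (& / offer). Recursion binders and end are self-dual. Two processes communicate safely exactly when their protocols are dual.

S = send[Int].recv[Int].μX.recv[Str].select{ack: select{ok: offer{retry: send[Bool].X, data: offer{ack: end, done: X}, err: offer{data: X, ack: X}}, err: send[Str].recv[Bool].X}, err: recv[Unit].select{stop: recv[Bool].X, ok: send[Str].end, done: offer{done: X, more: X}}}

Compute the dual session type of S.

send[Int] ↦ recv[Int]
  recv[Int] ↦ send[Int]
    μX ↦ μX  (μ self-dual)
      recv[Str] ↦ send[Str]
        select{ack,err} ↦ offer{ack,err}  (select→offer)
          case ack:
            select{ok,err} ↦ offer{ok,err}  (select→offer)
              case ok:
                offer{retry,data,err} ↦ select{retry,data,err}  (external→internal)
                  case retry:
                    send[Bool] ↦ recv[Bool]
                      dual(X) = X
                  case data:
                    offer{ack,done} ↦ select{ack,done}  (external→internal)
                      case ack:
                        dual(end) = end
                      case done:
                        dual(X) = X
                  case err:
                    offer{data,ack} ↦ select{data,ack}  (external→internal)
                      case data:
                        dual(X) = X
                      case ack:
                        dual(X) = X
              case err:
                send[Str] ↦ recv[Str]
                  recv[Bool] ↦ send[Bool]
                    dual(X) = X
          case err:
            recv[Unit] ↦ send[Unit]
              select{stop,ok,done} ↦ offer{stop,ok,done}  (select→offer)
                case stop:
                  recv[Bool] ↦ send[Bool]
                    dual(X) = X
                case ok:
                  send[Str] ↦ recv[Str]
                    dual(end) = end
                case done:
                  offer{done,more} ↦ select{done,more}  (external→internal)
                    case done:
                      dual(X) = X
                    case more:
                      dual(X) = X

recv[Int].send[Int].μX.send[Str].offer{ack: offer{ok: select{retry: recv[Bool].X, data: select{ack: end, done: X}, err: select{data: X, ack: X}}, err: recv[Str].send[Bool].X}, err: send[Unit].offer{stop: send[Bool].X, ok: recv[Str].end, done: select{done: X, more: X}}}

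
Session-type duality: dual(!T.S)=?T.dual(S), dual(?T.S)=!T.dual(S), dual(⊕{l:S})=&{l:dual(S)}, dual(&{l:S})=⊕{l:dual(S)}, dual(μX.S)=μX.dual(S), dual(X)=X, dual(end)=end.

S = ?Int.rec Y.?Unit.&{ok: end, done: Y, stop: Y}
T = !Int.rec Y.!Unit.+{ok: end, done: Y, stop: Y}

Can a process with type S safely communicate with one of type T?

YES

?Int | !Int  ✓
  rec Y | rec Y  ✓ (binder kept)
    ?Unit | !Unit  ✓
      &{ok,done,stop} | +{ok,done,stop}  ✓ labels match
        [ok]
          end | end  ✓
        [done]
          Y | Y  ✓
        [stop]
          Y | Y  ✓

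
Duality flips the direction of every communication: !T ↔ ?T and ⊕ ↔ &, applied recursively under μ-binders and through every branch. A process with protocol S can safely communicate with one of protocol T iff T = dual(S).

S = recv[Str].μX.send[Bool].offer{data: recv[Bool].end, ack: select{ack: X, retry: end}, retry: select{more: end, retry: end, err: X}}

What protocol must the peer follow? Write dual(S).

recv[Str] → send[Str]
  μX → μX  (binder kept)
    send[Bool] → recv[Bool]
      offer{data,ack,retry} → select{data,ack,retry}  (offer→select)
        • data:
          recv[Bool] → send[Bool]
            end self-dual
        • ack:
          select{ack,retry} → offer{ack,retry}  (select→offer)
            • ack:
              X self-dual
            • retry:
              end self-dual
        • retry:
          select{more,retry,err} → offer{more,retry,err}  (select→offer)
            • more:
              end self-dual
            • retry:
              end self-dual
            • err:
              X self-dual

send[Str].μX.recv[Bool].select{data: send[Bool].end, ack: offer{ack: X, retry: end}, retry: offer{more: end, retry: end, err: X}}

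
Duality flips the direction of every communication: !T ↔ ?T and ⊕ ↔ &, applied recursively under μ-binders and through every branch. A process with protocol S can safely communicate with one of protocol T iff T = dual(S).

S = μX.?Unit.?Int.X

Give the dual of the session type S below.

μX → μX  (μ self-dual)
  ?Unit → !Unit
    ?Int → !Int
      X self-dual

μX.!Unit.!Int.X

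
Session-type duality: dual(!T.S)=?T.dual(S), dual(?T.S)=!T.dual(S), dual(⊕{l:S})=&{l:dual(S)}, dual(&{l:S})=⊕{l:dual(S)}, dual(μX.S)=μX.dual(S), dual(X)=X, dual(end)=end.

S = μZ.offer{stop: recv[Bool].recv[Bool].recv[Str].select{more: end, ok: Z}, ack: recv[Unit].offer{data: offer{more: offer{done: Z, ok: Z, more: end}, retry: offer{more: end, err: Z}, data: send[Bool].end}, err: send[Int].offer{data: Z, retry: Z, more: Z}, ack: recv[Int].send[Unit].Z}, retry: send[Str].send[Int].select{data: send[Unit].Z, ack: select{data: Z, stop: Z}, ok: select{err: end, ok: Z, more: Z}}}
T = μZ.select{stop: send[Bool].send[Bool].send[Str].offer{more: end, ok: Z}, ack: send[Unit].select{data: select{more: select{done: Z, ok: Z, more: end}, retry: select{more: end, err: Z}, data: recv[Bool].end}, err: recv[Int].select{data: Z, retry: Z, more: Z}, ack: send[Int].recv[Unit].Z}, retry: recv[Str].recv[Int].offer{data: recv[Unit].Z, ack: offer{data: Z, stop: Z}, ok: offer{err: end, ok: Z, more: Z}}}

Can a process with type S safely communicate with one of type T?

μZ ‖ μZ  ✓ (binder kept)
  offer{stop,ack,retry} ‖ select{stop,ack,retry}  ✓ label sets agree
    case stop:
      recv[Bool] ‖ send[Bool]  ✓
        recv[Bool] ‖ send[Bool]  ✓
          recv[Str] ‖ send[Str]  ✓
            select{more,ok} ‖ offer{more,ok}  ✓ label sets agree
              case more:
                end ‖ end  ✓
              case ok:
                Z ‖ Z  ✓
    case ack:
      recv[Unit] ‖ send[Unit]  ✓
        offer{data,err,ack} ‖ select{data,err,ack}  ✓ label sets agree
          case data:
            offer{more,retry,data} ‖ select{more,retry,data}  ✓ label sets agree
              case more:
                offer{done,ok,more} ‖ select{done,ok,more}  ✓ label sets agree
                  case done:
                    Z ‖ Z  ✓
                  case ok:
                    Z ‖ Z  ✓
                  case more:
                    end ‖ end  ✓
              case retry:
                offer{more,err} ‖ select{more,err}  ✓ label sets agree
                  case more:
                    end ‖ end  ✓
                  case err:
                    Z ‖ Z  ✓
              case data:
                send[Bool] ‖ recv[Bool]  ✓
                  end ‖ end  ✓
          case err:
            send[Int] ‖ recv[Int]  ✓
              offer{data,retry,more} ‖ select{data,retry,more}  ✓ label sets agree
                case data:
                  Z ‖ Z  ✓
                case retry:
                  Z ‖ Z  ✓
                case more:
                  Z ‖ Z  ✓
          case ack:
            recv[Int] ‖ send[Int]  ✓
              send[Unit] ‖ recv[Unit]  ✓
                Z ‖ Z  ✓
    case retry:
      send[Str] ‖ recv[Str]  ✓
        send[Int] ‖ recv[Int]  ✓
          select{data,ack,ok} ‖ offer{data,ack,ok}  ✓ label sets agree
            case data:
              send[Unit] ‖ recv[Unit]  ✓
                Z ‖ Z  ✓
            case ack:
              select{data,stop} ‖ offer{data,stop}  ✓ label sets agree
                case data:
                  Z ‖ Z  ✓
                case stop:
                  Z ‖ Z  ✓
            case ok:
              select{err,ok,more} ‖ offer{err,ok,more}  ✓ label sets agree
                case err:
                  end ‖ end  ✓
                case ok:
                  Z ‖ Z  ✓
                case more:
                  Z ‖ Z  ✓

YES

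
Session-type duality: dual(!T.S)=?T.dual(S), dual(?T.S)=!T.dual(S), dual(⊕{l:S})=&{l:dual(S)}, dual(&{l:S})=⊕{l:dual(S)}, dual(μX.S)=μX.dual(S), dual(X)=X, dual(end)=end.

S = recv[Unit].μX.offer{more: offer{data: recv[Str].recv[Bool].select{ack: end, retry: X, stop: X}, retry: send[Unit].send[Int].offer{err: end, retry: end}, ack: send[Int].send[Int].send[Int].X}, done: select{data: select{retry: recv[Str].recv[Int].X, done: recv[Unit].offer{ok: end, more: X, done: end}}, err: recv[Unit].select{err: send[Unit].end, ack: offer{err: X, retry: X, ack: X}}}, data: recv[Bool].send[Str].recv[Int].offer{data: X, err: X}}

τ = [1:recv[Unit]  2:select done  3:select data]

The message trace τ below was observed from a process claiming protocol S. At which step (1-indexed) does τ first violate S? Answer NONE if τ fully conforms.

[1] recv[Unit]  match  state: μX.…
[2] got select done, protocol expects offer more or offer done or offer data  ✗

2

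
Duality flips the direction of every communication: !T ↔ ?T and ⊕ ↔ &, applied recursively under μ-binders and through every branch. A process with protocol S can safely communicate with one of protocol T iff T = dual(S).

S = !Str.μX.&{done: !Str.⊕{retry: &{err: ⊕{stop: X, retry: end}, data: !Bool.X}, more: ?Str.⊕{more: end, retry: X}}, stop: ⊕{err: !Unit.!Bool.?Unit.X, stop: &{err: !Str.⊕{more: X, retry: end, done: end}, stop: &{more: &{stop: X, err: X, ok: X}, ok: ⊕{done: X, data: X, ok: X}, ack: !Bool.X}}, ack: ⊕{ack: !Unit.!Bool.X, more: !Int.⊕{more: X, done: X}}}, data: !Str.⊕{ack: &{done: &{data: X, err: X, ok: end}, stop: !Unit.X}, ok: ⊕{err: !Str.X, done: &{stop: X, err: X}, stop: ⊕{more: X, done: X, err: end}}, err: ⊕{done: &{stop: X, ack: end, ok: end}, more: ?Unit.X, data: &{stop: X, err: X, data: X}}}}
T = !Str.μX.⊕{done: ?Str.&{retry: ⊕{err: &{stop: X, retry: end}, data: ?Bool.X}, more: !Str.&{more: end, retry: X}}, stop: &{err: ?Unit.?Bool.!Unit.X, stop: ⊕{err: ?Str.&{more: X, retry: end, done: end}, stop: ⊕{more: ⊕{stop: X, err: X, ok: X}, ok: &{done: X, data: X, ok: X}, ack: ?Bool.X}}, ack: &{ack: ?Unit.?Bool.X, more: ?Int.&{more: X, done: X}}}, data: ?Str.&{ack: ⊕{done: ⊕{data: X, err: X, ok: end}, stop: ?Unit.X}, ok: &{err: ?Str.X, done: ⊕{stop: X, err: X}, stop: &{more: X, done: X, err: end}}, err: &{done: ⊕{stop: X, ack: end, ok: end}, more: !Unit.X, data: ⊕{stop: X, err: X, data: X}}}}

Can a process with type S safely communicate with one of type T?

!Str vs !Str  ✗ same direction on both sides — not dual

NO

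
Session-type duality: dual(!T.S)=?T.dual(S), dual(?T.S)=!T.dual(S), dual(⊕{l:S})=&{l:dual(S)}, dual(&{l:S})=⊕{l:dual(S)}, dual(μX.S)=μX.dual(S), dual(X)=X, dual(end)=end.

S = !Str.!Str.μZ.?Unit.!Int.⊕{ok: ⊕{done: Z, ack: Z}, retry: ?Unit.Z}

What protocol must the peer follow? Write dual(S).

!Str → ?Str
  !Str → ?Str
    μZ → μZ  (rec unchanged)
      ?Unit → !Unit
        !Int → ?Int
          ⊕{ok,retry} → &{ok,retry}  (internal→external)
            [ok]
              ⊕{done,ack} → &{done,ack}  (internal→external)
                [done]
                  Z ↦ Z
                [ack]
                  Z ↦ Z
            [retry]
              ?Unit → !Unit
                Z ↦ Z

?Str.?Str.μZ.!Unit.?Int.&{ok: &{done: Z, ack: Z}, retry: !Unit.Z}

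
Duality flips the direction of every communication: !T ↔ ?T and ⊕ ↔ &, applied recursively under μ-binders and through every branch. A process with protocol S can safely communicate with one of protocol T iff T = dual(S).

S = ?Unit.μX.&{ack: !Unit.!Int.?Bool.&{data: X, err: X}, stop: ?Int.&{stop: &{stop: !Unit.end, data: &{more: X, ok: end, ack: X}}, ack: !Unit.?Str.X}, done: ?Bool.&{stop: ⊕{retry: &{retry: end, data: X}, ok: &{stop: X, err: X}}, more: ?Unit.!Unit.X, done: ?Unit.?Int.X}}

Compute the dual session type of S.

!Unit.μX.⊕{ack: ?Unit.?Int.!Bool.⊕{data: X, err: X}, stop: !Int.⊕{stop: ⊕{stop: ?Unit.end, data: ⊕{more: X, ok: end, ack: X}}, ack: ?Unit.!Str.X}, done: !Bool.⊕{stop: &{retry: ⊕{retry: end, data: X}, ok: ⊕{stop: X, err: X}}, more: !Unit.?Unit.X, done: !Unit.!Int.X}}

?Unit = !Unit
  μX = μX  (rec unchanged)
    &{ack,stop,done} = ⊕{ack,stop,done}  (&→⊕)
      • ack:
        !Unit = ?Unit
          !Int = ?Int
            ?Bool = !Bool
              &{data,err} = ⊕{data,err}  (&→⊕)
                • data:
                  dual(X) = X
                • err:
                  dual(X) = X
      • stop:
        ?Int = !Int
          &{stop,ack} = ⊕{stop,ack}  (&→⊕)
            • stop:
              &{stop,data} = ⊕{stop,data}  (&→⊕)
                • stop:
                  !Unit = ?Unit
                    dual(end) = end
                • data:
                  &{more,ok,ack} = ⊕{more,ok,ack}  (&→⊕)
                    • more:
                      dual(X) = X
                    • ok:
                      dual(end) = end
                    • ack:
                      dual(X) = X
            • ack:
              !Unit = ?Unit
                ?Str = !Str
                  dual(X) = X
      • done:
        ?Bool = !Bool
          &{stop,more,done} = ⊕{stop,more,done}  (&→⊕)
            • stop:
              ⊕{retry,ok} = &{retry,ok}  (internal→external)
                • retry:
                  &{retry,data} = ⊕{retry,data}  (&→⊕)
                    • retry:
                      dual(end) = end
                    • data:
                      dual(X) = X
                • ok:
                  &{stop,err} = ⊕{stop,err}  (&→⊕)
                    • stop:
                      dual(X) = X
                    • err:
                      dual(X) = X
            • more:
              ?Unit = !Unit
                !Unit = ?Unit
                  dual(X) = X
            • done:
              ?Unit = !Unit
                ?Int = !Int
                  dual(X) = X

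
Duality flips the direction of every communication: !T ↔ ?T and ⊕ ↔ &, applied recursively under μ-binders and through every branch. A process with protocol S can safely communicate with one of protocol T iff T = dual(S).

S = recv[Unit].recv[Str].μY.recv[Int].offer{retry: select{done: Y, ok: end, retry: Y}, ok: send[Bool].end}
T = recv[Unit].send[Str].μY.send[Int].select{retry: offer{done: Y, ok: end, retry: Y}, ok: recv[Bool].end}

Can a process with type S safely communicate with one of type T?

NO

recv[Unit] | recv[Unit]  ✗ same direction on both sides — not dual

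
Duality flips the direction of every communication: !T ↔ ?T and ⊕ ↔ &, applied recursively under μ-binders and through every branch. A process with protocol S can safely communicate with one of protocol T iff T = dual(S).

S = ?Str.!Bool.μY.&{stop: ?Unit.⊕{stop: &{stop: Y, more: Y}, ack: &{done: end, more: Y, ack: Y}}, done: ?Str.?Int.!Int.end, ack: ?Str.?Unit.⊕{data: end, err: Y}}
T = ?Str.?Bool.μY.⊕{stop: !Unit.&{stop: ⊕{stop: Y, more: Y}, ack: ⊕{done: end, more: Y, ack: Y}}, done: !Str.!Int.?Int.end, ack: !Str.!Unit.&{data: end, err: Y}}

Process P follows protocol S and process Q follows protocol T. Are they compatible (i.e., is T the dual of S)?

NO

?Str | ?Str  ✗ same direction on both sides — not dual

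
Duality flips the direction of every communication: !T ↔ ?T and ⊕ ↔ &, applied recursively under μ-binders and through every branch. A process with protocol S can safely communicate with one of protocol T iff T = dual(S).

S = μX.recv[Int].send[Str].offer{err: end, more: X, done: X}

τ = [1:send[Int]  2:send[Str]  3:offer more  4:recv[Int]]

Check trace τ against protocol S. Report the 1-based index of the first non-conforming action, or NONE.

1

@1 got send[Int], protocol expects recv[Int]  ✗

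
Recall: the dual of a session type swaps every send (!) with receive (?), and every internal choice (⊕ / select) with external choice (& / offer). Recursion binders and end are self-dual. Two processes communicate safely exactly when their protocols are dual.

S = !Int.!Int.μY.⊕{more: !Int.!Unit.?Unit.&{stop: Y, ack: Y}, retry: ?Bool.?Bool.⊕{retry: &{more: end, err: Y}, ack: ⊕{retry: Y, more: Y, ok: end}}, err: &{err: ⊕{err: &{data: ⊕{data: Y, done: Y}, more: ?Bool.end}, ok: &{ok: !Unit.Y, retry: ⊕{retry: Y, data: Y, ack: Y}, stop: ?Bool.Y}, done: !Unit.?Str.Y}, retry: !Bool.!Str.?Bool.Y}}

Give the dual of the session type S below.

!Int → ?Int
  !Int → ?Int
    μY → μY  (rec unchanged)
      ⊕{more,retry,err} → &{more,retry,err}  (select→offer)
        • more:
          !Int → ?Int
            !Unit → ?Unit
              ?Unit → !Unit
                &{stop,ack} → ⊕{stop,ack}  (&→⊕)
                  • stop:
                    Y self-dual
                  • ack:
                    Y self-dual
        • retry:
          ?Bool → !Bool
            ?Bool → !Bool
              ⊕{retry,ack} → &{retry,ack}  (select→offer)
                • retry:
                  &{more,err} → ⊕{more,err}  (&→⊕)
                    • more:
                      end self-dual
                    • err:
                      Y self-dual
                • ack:
                  ⊕{retry,more,ok} → &{retry,more,ok}  (select→offer)
                    • retry:
                      Y self-dual
                    • more:
                      Y self-dual
                    • ok:
                      end self-dual
        • err:
          &{err,retry} → ⊕{err,retry}  (&→⊕)
            • err:
              ⊕{err,ok,done} → &{err,ok,done}  (select→offer)
                • err:
                  &{data,more} → ⊕{data,more}  (&→⊕)
                    • data:
                      ⊕{data,done} → &{data,done}  (select→offer)
                        • data:
                          Y self-dual
                        • done:
                          Y self-dual
                    • more:
                      ?Bool → !Bool
                        end self-dual
                • ok:
                  &{ok,retry,stop} → ⊕{ok,retry,stop}  (&→⊕)
                    • ok:
                      !Unit → ?Unit
                        Y self-dual
                    • retry:
                      ⊕{retry,data,ack} → &{retry,data,ack}  (select→offer)
                        • retry:
                          Y self-dual
                        • data:
                          Y self-dual
                        • ack:
                          Y self-dual
                    • stop:
                      ?Bool → !Bool
                        Y self-dual
                • done:
                  !Unit → ?Unit
                    ?Str → !Str
                      Y self-dual
            • retry:
              !Bool → ?Bool
                !Str → ?Str
                  ?Bool → !Bool
                    Y self-dual

?Int.?Int.μY.&{more: ?Int.?Unit.!Unit.⊕{stop: Y, ack: Y}, retry: !Bool.!Bool.&{retry: ⊕{more: end, err: Y}, ack: &{retry: Y, more: Y, ok: end}}, err: ⊕{err: &{err: ⊕{data: &{data: Y, done: Y}, more: !Bool.end}, ok: ⊕{ok: ?Unit.Y, retry: &{retry: Y, data: Y, ack: Y}, stop: !Bool.Y}, done: ?Unit.!Str.Y}, retry: ?Bool.?Str.!Bool.Y}}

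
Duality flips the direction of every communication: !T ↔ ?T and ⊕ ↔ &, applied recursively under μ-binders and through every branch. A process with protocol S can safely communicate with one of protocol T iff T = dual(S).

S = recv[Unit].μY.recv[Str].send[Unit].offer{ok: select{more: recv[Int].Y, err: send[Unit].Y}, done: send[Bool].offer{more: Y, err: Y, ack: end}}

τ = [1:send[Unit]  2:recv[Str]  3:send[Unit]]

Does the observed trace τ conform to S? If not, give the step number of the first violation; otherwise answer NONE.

1

step 1: got send[Unit], protocol expects recv[Unit]  ✗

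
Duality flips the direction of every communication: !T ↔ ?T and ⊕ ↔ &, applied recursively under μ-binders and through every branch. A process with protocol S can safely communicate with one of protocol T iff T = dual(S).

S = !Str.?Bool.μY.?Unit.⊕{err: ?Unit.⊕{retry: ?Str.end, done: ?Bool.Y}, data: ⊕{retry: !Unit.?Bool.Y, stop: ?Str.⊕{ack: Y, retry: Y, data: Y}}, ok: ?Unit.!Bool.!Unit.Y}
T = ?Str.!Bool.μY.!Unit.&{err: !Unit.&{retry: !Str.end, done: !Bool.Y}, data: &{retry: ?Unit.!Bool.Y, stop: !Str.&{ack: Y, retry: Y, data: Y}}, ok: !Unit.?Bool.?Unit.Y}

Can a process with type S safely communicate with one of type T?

YES

!Str | ?Str  ok
  ?Bool | !Bool  ok
    μY | μY  ok (binder kept)
      ?Unit | !Unit  ok
        ⊕{err,data,ok} | &{err,data,ok}  ok label sets agree
          • err:
            ?Unit | !Unit  ok
              ⊕{retry,done} | &{retry,done}  ok label sets agree
                • retry:
                  ?Str | !Str  ok
                    end | end  ok
                • done:
                  ?Bool | !Bool  ok
                    Y | Y  ok
          • data:
            ⊕{retry,stop} | &{retry,stop}  ok label sets agree
              • retry:
                !Unit | ?Unit  ok
                  ?Bool | !Bool  ok
                    Y | Y  ok
              • stop:
                ?Str | !Str  ok
                  ⊕{ack,retry,data} | &{ack,retry,data}  ok label sets agree
                    • ack:
                      Y | Y  ok
                    • retry:
                      Y | Y  ok
                    • data:
                      Y | Y  ok
          • ok:
            ?Unit | !Unit  ok
              !Bool | ?Bool  ok
                !Unit | ?Unit  ok
                  Y | Y  ok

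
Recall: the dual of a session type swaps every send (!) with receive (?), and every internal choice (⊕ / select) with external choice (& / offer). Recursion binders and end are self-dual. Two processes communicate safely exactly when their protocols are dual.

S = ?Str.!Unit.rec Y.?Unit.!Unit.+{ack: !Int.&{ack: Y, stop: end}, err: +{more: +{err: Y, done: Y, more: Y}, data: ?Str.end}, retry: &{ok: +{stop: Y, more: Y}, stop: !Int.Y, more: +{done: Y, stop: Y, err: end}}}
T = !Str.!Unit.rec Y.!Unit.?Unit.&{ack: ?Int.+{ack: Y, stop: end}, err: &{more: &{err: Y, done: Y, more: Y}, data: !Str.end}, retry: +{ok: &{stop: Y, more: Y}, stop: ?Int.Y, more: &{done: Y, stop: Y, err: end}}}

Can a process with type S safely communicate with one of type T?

?Str ‖ !Str  match
  !Unit ‖ !Unit  ✗ same direction on both sides — not dual

NO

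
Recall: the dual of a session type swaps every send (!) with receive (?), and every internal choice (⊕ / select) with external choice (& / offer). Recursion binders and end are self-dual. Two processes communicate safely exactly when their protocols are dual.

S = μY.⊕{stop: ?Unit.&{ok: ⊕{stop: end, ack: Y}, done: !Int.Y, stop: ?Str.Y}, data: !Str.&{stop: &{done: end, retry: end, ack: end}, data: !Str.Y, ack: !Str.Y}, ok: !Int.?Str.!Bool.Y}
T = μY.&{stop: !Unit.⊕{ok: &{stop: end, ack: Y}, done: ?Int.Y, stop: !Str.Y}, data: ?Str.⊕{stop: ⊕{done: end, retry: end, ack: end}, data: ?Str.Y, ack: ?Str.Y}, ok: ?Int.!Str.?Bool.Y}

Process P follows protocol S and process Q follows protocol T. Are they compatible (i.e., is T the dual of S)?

YES

μY | μY  ok (μ self-dual)
  ⊕{stop,data,ok} | &{stop,data,ok}  ok label sets agree
    [stop]
      ?Unit | !Unit  ok
        &{ok,done,stop} | ⊕{ok,done,stop}  ok label sets agree
          [ok]
            ⊕{stop,ack} | &{stop,ack}  ok label sets agree
              [stop]
                end | end  ok
              [ack]
                Y | Y  ok
          [done]
            !Int | ?Int  ok
              Y | Y  ok
          [stop]
            ?Str | !Str  ok
              Y | Y  ok
    [data]
      !Str | ?Str  ok
        &{stop,data,ack} | ⊕{stop,data,ack}  ok label sets agree
          [stop]
            &{done,retry,ack} | ⊕{done,retry,ack}  ok label sets agree
              [done]
                end | end  ok
              [retry]
                end | end  ok
              [ack]
                end | end  ok
          [data]
            !Str | ?Str  ok
              Y | Y  ok
          [ack]
            !Str | ?Str  ok
              Y | Y  ok
    [ok]
      !Int | ?Int  ok
        ?Str | !Str  ok
          !Bool | ?Bool  ok
            Y | Y  ok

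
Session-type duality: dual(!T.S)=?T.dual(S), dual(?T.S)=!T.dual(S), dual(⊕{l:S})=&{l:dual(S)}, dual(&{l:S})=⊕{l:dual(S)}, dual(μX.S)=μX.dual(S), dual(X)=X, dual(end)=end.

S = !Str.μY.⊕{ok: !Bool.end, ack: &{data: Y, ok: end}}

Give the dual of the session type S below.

!Str = ?Str
  μY = μY  (binder kept)
    ⊕{ok,ack} = &{ok,ack}  (select→offer)
      [ok]
        !Bool = ?Bool
          end self-dual
      [ack]
        &{data,ok} = ⊕{data,ok}  (&→⊕)
          [data]
            Y self-dual
          [ok]
            end self-dual

?Str.μY.&{ok: ?Bool.end, ack: ⊕{data: Y, ok: end}}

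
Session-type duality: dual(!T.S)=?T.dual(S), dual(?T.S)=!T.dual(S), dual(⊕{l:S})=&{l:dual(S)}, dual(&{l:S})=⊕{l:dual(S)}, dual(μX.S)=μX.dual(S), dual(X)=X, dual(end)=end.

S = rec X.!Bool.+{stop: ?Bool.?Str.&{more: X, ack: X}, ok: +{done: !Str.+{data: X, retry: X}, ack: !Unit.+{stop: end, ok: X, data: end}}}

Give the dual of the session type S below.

rec X = rec X  (binder kept)
  !Bool = ?Bool
    +{stop,ok} = &{stop,ok}  (⊕→&)
      [stop]
        ?Bool = !Bool
          ?Str = !Str
            &{more,ack} = +{more,ack}  (external→internal)
              [more]
                X self-dual
              [ack]
                X self-dual
      [ok]
        +{done,ack} = &{done,ack}  (⊕→&)
          [done]
            !Str = ?Str
              +{data,retry} = &{data,retry}  (⊕→&)
                [data]
                  X self-dual
                [retry]
                  X self-dual
          [ack]
            !Unit = ?Unit
              +{stop,ok,data} = &{stop,ok,data}  (⊕→&)
                [stop]
                  end self-dual
                [ok]
                  X self-dual
                [data]
                  end self-dual

rec X.?Bool.&{stop: !Bool.!Str.+{more: X, ack: X}, ok: &{done: ?Str.&{data: X, retry: X}, ack: ?Unit.&{stop: end, ok: X, data: end}}}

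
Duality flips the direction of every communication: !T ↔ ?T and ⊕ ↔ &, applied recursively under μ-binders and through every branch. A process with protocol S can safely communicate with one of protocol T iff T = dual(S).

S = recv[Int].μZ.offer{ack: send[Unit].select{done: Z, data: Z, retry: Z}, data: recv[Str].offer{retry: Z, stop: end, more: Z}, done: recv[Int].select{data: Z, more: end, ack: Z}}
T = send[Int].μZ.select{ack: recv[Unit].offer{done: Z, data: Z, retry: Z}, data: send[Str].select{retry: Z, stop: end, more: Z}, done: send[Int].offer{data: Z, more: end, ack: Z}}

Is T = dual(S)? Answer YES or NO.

YES

recv[Int] ‖ send[Int]  ok
  μZ ‖ μZ  ok (binder kept)
    offer{ack,data,done} ‖ select{ack,data,done}  ok labels match
      [ack]
        send[Unit] ‖ recv[Unit]  ok
          select{done,data,retry} ‖ offer{done,data,retry}  ok labels match
            [done]
              Z ‖ Z  ok
            [data]
              Z ‖ Z  ok
            [retry]
              Z ‖ Z  ok
      [data]
        recv[Str] ‖ send[Str]  ok
          offer{retry,stop,more} ‖ select{retry,stop,more}  ok labels match
            [retry]
              Z ‖ Z  ok
            [stop]
              end ‖ end  ok
            [more]
              Z ‖ Z  ok
      [done]
        recv[Int] ‖ send[Int]  ok
          select{data,more,ack} ‖ offer{data,more,ack}  ok labels match
            [data]
              Z ‖ Z  ok
            [more]
              end ‖ end  ok
            [ack]
              Z ‖ Z  ok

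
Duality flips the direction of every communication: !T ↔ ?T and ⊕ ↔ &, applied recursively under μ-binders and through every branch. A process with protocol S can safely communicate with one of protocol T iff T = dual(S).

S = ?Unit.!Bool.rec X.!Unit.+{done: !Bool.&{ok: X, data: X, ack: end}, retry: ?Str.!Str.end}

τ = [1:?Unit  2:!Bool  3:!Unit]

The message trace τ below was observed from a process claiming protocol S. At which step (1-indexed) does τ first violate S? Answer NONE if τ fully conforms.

[1] ?Unit  ✓  residual = !Bool.rec X.…
[2] !Bool  ✓  residual = rec X.…
[3] !Unit  ✓  residual = +{done: !Bool.&{ok: rec X.…, data: rec X.…, ack: end}, retry: ?Str.!Str.end}
trace exhausted — no violation

NONE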